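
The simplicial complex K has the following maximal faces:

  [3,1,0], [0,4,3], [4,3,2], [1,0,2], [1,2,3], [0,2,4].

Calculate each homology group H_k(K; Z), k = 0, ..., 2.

Take the total order 0 < 1 < 2 < 3 < 4 on the vertex set. Then K (dimension 2) consists of the simplices:

  0-simplices (5): [0], [1], [2], [3], [4]
  1-simplices (9): [0,1], [0,2], [0,3], [0,4], [1,2], [1,3], [2,3], [2,4], [3,4]
  2-simplices (6): [0,1,2], [0,1,3], [0,2,4], [0,3,4], [1,2,3], [2,3,4]

Hence C_0 ≅ Z^5, C_1 ≅ Z^9, C_2 ≅ Z^6.

The boundary map ∂_1: C_1 → C_0 is given by ∂[p,q] = [q] − [p].
As a 5×9 matrix over Z this has rank 4, with invariant factors (1,1,1,1).

Boundary ∂_2: C_2 → C_1 sends each 2-simplex [p,q,r] to [q,r] − [p,r] + [p,q]. For instance
  ∂[2,3,4] = [3,4] − [2,4] + [2,3],
  ∂[0,1,3] = [1,3] − [0,3] + [0,1].
As a 9×6 matrix over Z this has rank 5, with invariant factors (1,1,1,1,1).

Reading off H_k = ker ∂_k / im ∂_{k+1}:

  H_0: rank C_0 − rank ∂_1 = 5 − 4 = 1, and the invariant factors of ∂_1 are all 1, so H_0 = Z.
  H_1: rank ker ∂_1 − rank ∂_2 = (9 − 4) − 5 = 0, and the invariant factors of ∂_2 are all 1, so H_1 = 0.
  H_2: rank ker ∂_2 − rank ∂_3 = (6 − 5) − 0 = 1, and there is no ∂_3, so H_2 = Z.

As a check, the Euler characteristic is 5 − 9 + 6 = 2, which agrees with 1 − 0 + 1 = 2.

H_0 = Z,  H_1 = 0,  H_2 = Z.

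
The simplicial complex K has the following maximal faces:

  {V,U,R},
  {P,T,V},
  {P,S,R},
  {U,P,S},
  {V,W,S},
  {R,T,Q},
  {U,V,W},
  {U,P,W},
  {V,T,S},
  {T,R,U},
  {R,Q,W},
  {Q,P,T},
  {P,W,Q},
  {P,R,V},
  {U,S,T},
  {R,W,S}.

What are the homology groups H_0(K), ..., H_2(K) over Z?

H_0 ≅ Z,  H_1 ≅ Z^2,  H_2 ≅ Z.

K has 8 vertices, 24 edges, 16 triangles.
rank ∂_0 = 0, rank ∂_1 = 7 ⇒ b_0 = 8 − 0 − 7 = 1; all invariant factors of ∂_1 are 1 so no torsion. So H_0 ≅ Z.
rank ∂_1 = 7, rank ∂_2 = 15 ⇒ b_1 = 24 − 7 − 15 = 2; all invariant factors of ∂_2 are 1 so no torsion. So H_1 ≅ Z^2.
rank ∂_2 = 15, rank ∂_3 = 0 ⇒ b_2 = 16 − 15 − 0 = 1. So H_2 ≅ Z.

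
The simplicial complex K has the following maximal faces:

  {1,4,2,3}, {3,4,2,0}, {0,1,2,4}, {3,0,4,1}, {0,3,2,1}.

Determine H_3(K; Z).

We work with the vertex ordering 0 < 1 < 2 < 3 < 4. The simplices of K, each written with vertices in increasing order, are:

  0-simplices (5): [0], [1], [2], [3], [4]
  1-simplices (10): [0,1], [0,2], [0,3], [0,4], [1,2], [1,3], [1,4], [2,3], [2,4], [3,4]
  2-simplices (10): [0,1,2], [0,1,3], [0,1,4], [0,2,3], [0,2,4], [0,3,4], [1,2,3], [1,2,4], [1,3,4], [2,3,4]
  3-simplices (5): [0,1,2,3], [0,1,2,4], [0,1,3,4], [0,2,3,4], [1,2,3,4]

Hence C_0 ≅ Z^5, C_1 ≅ Z^10, C_2 ≅ Z^10, C_3 ≅ Z^5.

∂_1: C_1 → C_0 is given by ∂[p,q] = [q] − [p]. For instance
  ∂[3,4] = [4] − [3].
As a 5×10 matrix over Z this has rank 4, with invariant factors (1,1,1,1).

The boundary map ∂_2: C_2 → C_1 acts by ∂[p,q,r] = [q,r] − [p,r] + [p,q]. For instance
  ∂[0,2,3] = [2,3] − [0,3] + [0,2],
  ∂[0,1,2] = [1,2] − [0,2] + [0,1].
The 10×10 boundary matrix has rank 6 and Smith normal form diag(1,1,1,1,1,1).

∂_3: C_3 → C_2 sends each 3-simplex σ to the alternating sum Σ_i (−1)^i (σ with its i-th vertex removed). For instance
  ∂[1,2,3,4] = [2,3,4] − [1,3,4] + [1,2,4] − [1,2,3],
  ∂[0,1,3,4] = [1,3,4] − [0,3,4] + [0,1,4] − [0,1,3].
This gives a 10×5 integer matrix of rank 4; reducing to Smith normal form yields diagonal entries (1,1,1,1).

Computing H_k = (kernel of ∂_k) / (image of ∂_{k+1}):

  H_3: rank ker ∂_3 − rank ∂_4 = (5 − 4) − 0 = 1, and there is no ∂_4, so H_3 ≅ Z.

H_3 ≅ Z.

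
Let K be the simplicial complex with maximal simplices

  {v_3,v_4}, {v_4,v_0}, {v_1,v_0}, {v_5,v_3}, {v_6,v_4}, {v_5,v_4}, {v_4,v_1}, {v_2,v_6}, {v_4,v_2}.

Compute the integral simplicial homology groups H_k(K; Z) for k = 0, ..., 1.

K has 7 vertices, 9 edges.
rank ∂_0 = 0, rank ∂_1 = 6 ⇒ b_0 = 7 − 0 − 6 = 1; all invariant factors of ∂_1 are 1 so no torsion. So H_0 = Z.
rank ∂_1 = 6, rank ∂_2 = 0 ⇒ b_1 = 9 − 6 − 0 = 3. So H_1 = Z^3.

H_0 = Z,  H_1 = Z^3.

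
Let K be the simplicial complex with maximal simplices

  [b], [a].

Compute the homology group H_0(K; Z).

H_0 ≅ Z^2.

K has 2 vertices.
rank ∂_0 = 0, rank ∂_1 = 0 ⇒ b_0 = 2 − 0 − 0 = 2. So H_0 ≅ Z^2.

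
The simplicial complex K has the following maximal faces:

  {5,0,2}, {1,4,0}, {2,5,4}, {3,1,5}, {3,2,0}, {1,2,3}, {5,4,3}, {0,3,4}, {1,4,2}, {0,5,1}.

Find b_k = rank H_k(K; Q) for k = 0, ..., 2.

b_0 = 1, b_1 = 0, b_2 = 0.

K has 6 vertices, 15 edges, 10 triangles.
rank ∂_0 = 0, rank ∂_1 = 5 ⇒ b_0 = 6 − 0 − 5 = 1; all invariant factors of ∂_1 are 1 so no torsion. So H_0 ≅ Z.
rank ∂_1 = 5, rank ∂_2 = 10 ⇒ b_1 = 15 − 5 − 10 = 0; ∂_2 has invariant factor(s) [2] giving torsion. So H_1 ≅ Z/2.
rank ∂_2 = 10, rank ∂_3 = 0 ⇒ b_2 = 10 − 10 − 0 = 0. So H_2 ≅ 0.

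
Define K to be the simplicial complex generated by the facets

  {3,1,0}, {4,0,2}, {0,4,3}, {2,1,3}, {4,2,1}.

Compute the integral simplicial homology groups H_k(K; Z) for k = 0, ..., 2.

We work with the vertex ordering 0 < 1 < 2 < 3 < 4. The simplices of K, each written with vertices in increasing order, are:

  0-simplices (5): [0], [1], [2], [3], [4]
  1-simplices (10): [0,1], [0,2], [0,3], [0,4], [1,2], [1,3], [1,4], [2,3], [2,4], [3,4]
  2-simplices (5): [0,1,3], [0,2,4], [0,3,4], [1,2,3], [1,2,4]

so the chain groups are C_0 ≅ Z^5, C_1 ≅ Z^10, C_2 ≅ Z^5.

∂_1: C_1 → C_0 sends each edge [p,q] (with p < q) to q − p.
This gives a 5×10 integer matrix of rank 4; reducing to Smith normal form yields diagonal entries (1,1,1,1).

∂_2: C_2 → C_1 sends each 2-simplex [p,q,r] to [q,r] − [p,r] + [p,q]. For instance
  ∂[1,2,4] = [2,4] − [1,4] + [1,2],
  ∂[0,1,3] = [1,3] − [0,3] + [0,1].
As a 10×5 matrix over Z this has rank 5, with invariant factors (1,1,1,1,1).

Reading off H_k = ker ∂_k / im ∂_{k+1}:

  H_0: rank C_0 − rank ∂_1 = 5 − 4 = 1, and the invariant factors of ∂_1 are all 1, so H_0 ≅ Z.
  H_1: rank ker ∂_1 − rank ∂_2 = (10 − 4) − 5 = 1, and the invariant factors of ∂_2 are all 1, so H_1 ≅ Z.
  H_2: rank ker ∂_2 − rank ∂_3 = (5 − 5) − 0 = 0, and there is no ∂_3, so H_2 ≅ 0.

H_0 = Z,  H_1 = Z,  H_2 = 0.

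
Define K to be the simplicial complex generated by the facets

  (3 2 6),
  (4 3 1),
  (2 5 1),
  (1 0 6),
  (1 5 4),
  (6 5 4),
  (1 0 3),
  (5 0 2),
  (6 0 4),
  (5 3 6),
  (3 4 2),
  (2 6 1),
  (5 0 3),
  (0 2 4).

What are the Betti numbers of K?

Fix the vertex order 0 < 1 < 2 < 3 < 4 < 5 < 6 and write every simplex with vertices in increasing order. Then dim K = 2 and the simplices of K are:

  0-simplices (7): [0], [1], [2], [3], [4], [5], [6]
  1-simplices (21): [0,1], [0,2], [0,3], [0,4], [0,5], [0,6], [1,2], [1,3], [1,4], [1,5], [1,6], [2,3], [2,4], [2,5], [2,6], [3,4], [3,5], [3,6], [4,5], [4,6], [5,6]
  2-simplices (14): [0,1,3], [0,1,6], [0,2,4], [0,2,5], [0,3,5], [0,4,6], [1,2,5], [1,2,6], [1,3,4], [1,4,5], [2,3,4], [2,3,6], [3,5,6], [4,5,6]

giving chain groups C_0 ≅ Z^7, C_1 ≅ Z^21, C_2 ≅ Z^14.

∂_1: C_1 → C_0 maps an edge to its endpoints' difference, ∂[p,q] = q − p.
This gives a 7×21 integer matrix of rank 6; reducing to Smith normal form yields diagonal entries (1,1,1,1,1,1).

∂_2: C_2 → C_1 maps a triangle to the signed sum of its edges. For instance
  ∂[3,5,6] = [5,6] − [3,6] + [3,5],
  ∂[0,2,4] = [2,4] − [0,4] + [0,2].
This gives a 21×14 integer matrix of rank 13; reducing to Smith normal form yields diagonal entries (1,1,1,1,1,1,1,1,1,1,1,1,1).

Reading off H_k = ker ∂_k / im ∂_{k+1}:

  H_0: rank C_0 − rank ∂_1 = 7 − 6 = 1, and the invariant factors of ∂_1 are all 1, so H_0 = Z.
  H_1: rank ker ∂_1 − rank ∂_2 = (21 − 6) − 13 = 2, and the invariant factors of ∂_2 are all 1, so H_1 = Z^2.
  H_2: rank ker ∂_2 − rank ∂_3 = (14 − 13) − 0 = 1, and there is no ∂_3, so H_2 = Z.

Hence the Betti numbers are b_0 = 1, b_1 = 2, b_2 = 1.

b_0 = 1, b_1 = 2, b_2 = 1.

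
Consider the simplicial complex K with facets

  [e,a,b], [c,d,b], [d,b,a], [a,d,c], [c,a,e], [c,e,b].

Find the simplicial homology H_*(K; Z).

K has 5 vertices, 9 edges, 6 triangles.
rank ∂_0 = 0, rank ∂_1 = 4 ⇒ b_0 = 5 − 0 − 4 = 1; all invariant factors of ∂_1 are 1 so no torsion. So H_0 ≅ Z.
rank ∂_1 = 4, rank ∂_2 = 5 ⇒ b_1 = 9 − 4 − 5 = 0; all invariant factors of ∂_2 are 1 so no torsion. So H_1 ≅ 0.
rank ∂_2 = 5, rank ∂_3 = 0 ⇒ b_2 = 6 − 5 − 0 = 1. So H_2 ≅ Z.

H_0 = Z,  H_1 = 0,  H_2 = Z.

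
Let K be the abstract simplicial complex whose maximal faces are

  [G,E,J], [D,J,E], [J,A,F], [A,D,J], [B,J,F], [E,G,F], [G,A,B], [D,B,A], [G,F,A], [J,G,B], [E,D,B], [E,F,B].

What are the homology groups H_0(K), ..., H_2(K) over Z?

H_0 ≅ Z,  H_1 ≅ Z/2,  H_2 = 0.

Order the vertices as A < B < D < E < F < G < J. Listing each simplex with vertices in this order, K has dimension 2 with simplices:

  0-simplices (7): A, B, D, E, F, G, J
  1-simplices (18): AB, AD, AF, AG, AJ, BD, BE, BF, BG, BJ, DE, DJ, EF, EG, EJ, FG, FJ, GJ
  2-simplices (12): ABD, ABG, ADJ, AFG, AFJ, BDE, BEF, BFJ, BGJ, DEJ, EFG, EGJ

giving chain groups C_0 ≅ Z^7, C_1 ≅ Z^18, C_2 ≅ Z^12.

The boundary map ∂_1: C_1 → C_0 sends each edge [p,q] (with p < q) to q − p. For instance
  ∂GJ = J − G.
The 7×18 boundary matrix has rank 6 and Smith normal form diag(1,1,1,1,1,1).

Boundary ∂_2: C_2 → C_1 acts by ∂[p,q,r] = [q,r] − [p,r] + [p,q]. For instance
  ∂EFG = FG − EG + EF,
  ∂DEJ = EJ − DJ + DE.
As a 18×12 matrix over Z this has rank 12, with invariant factors (1,1,1,1,1,1,1,1,1,1,1,2).

From H_k ≅ ker(∂_k) / im(∂_{k+1}) we obtain:

  H_0: rank C_0 − rank ∂_1 = 7 − 6 = 1, and the invariant factors of ∂_1 are all 1, so H_0 = Z.
  H_1: rank ker ∂_1 − rank ∂_2 = (18 − 6) − 12 = 0, and ∂_2 has invariant factor 2 > 1, so H_1 = Z/2.
  H_2: rank ker ∂_2 − rank ∂_3 = (12 − 12) − 0 = 0, and there is no ∂_3, so H_2 = 0.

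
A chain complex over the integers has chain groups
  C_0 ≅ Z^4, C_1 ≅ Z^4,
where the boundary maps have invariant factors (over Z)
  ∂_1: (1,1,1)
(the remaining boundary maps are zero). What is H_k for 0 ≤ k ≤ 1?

H_0 = Z,  H_1 = Z.

H_0: b_0 = 4 − 0 − 3 = 1; torsion from ∂_1 factors > 1: none. So H_0 = Z.
H_1: b_1 = 4 − 3 − 0 = 1; torsion from ∂_2 factors > 1: none. So H_1 = Z.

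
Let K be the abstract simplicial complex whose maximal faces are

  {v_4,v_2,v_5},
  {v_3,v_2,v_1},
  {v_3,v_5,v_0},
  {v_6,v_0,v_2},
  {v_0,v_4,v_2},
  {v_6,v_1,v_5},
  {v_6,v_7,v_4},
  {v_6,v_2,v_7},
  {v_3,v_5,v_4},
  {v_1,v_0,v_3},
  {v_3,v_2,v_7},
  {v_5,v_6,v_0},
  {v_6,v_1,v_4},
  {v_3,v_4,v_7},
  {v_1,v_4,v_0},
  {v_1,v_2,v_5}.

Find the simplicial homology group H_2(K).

Take the total order v_0 < v_1 < v_2 < v_3 < v_4 < v_5 < v_6 < v_7 on the vertex set. Then K (dimension 2) consists of the simplices:

  0-simplices (8): [v_0], [v_1], [v_2], [v_3], [v_4], [v_5], [v_6], [v_7]
  1-simplices (24): (24 of them)
  2-simplices (16): (16 of them)

so the chain groups are C_0 ≅ Z^8, C_1 ≅ Z^24, C_2 ≅ Z^16.

∂_1: C_1 → C_0 is given by ∂[p,q] = [q] − [p]. For instance
  ∂[v_2,v_5] = [v_5] − [v_2].
This gives a 8×24 integer matrix of rank 7; reducing to Smith normal form yields diagonal entries (1,1,1,1,1,1,1).

Boundary ∂_2: C_2 → C_1 acts by ∂[p,q,r] = [q,r] − [p,r] + [p,q]. For instance
  ∂[v_0,v_2,v_4] = [v_2,v_4] − [v_0,v_4] + [v_0,v_2],
  ∂[v_2,v_3,v_7] = [v_3,v_7] − [v_2,v_7] + [v_2,v_3].
This gives a 24×16 integer matrix of rank 15; reducing to Smith normal form yields diagonal entries (1,1,1,1,1,1,1,1,1,1,1,1,1,1,1).

Computing H_k = (kernel of ∂_k) / (image of ∂_{k+1}):

  H_2: rank ker ∂_2 − rank ∂_3 = (16 − 15) − 0 = 1, and there is no ∂_3, so H_2 = Z.

H_2 = Z.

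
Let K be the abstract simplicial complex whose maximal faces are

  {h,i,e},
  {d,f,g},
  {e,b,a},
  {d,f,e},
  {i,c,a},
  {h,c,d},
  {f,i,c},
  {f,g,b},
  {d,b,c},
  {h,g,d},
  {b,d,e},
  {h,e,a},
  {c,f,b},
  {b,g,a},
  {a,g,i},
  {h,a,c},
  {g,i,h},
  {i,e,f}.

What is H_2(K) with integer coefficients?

We work with the vertex ordering a < b < c < d < e < f < g < h < i. The simplices of K, each written with vertices in increasing order, are:

  0-simplices (9): a, b, c, d, e, f, g, h, i
  1-simplices (27): ab, ac, ae, ag, ah, ai, bc, bd, be, bf, bg, cd, cf, ch, ci, de, df, dg, dh, ef, eh, ei, fg, fi, gh, gi, hi
  2-simplices (18): abe, abg, ach, aci, aeh, agi, bcd, bcf, bde, bfg, cdh, cfi, def, dfg, dgh, efi, ehi, ghi

giving chain groups C_0 ≅ Z^9, C_1 ≅ Z^27, C_2 ≅ Z^18.

The boundary map ∂_1: C_1 → C_0 sends each edge [p,q] (with p < q) to q − p. For instance
  ∂dg = g − d.
The resulting 9×27 matrix has rank 8, and its Smith normal form has invariant factors (1,1,1,1,1,1,1,1).

Boundary ∂_2: C_2 → C_1 maps a triangle to the signed sum of its edges. For instance
  ∂agi = gi − ai + ag,
  ∂dgh = gh − dh + dg.
As a 27×18 matrix over Z this has rank 18, with invariant factors (1,1,1,1,1,1,1,1,1,1,1,1,1,1,1,1,1,2).

Computing H_k = (kernel of ∂_k) / (image of ∂_{k+1}):

  H_2: rank ker ∂_2 − rank ∂_3 = (18 − 18) − 0 = 0, and there is no ∂_3, so H_2 ≅ 0.

H_2 = 0.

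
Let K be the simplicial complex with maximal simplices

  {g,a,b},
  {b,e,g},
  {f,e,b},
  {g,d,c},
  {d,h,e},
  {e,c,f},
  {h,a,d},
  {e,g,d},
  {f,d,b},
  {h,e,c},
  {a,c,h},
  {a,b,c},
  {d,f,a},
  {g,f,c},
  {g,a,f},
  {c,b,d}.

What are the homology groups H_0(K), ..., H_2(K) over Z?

Order the vertices as a < b < c < d < e < f < g < h. Listing each simplex with vertices in this order, K has dimension 2 with simplices:

  0-simplices (8): a, b, c, d, e, f, g, h
  1-simplices (24): ab, ac, ad, af, ag, ah, bc, bd, be, bf, bg, cd, ce, cf, cg, ch, de, df, dg, dh, ef, eg, eh, fg
  2-simplices (16): abc, abg, ach, adf, adh, afg, bcd, bdf, bef, beg, cdg, cef, ceh, cfg, deg, deh

Hence C_0 ≅ Z^8, C_1 ≅ Z^24, C_2 ≅ Z^16.

Boundary ∂_1: C_1 → C_0 sends each edge [p,q] (with p < q) to q − p.
As a 8×24 matrix over Z this has rank 7, with invariant factors (1,1,1,1,1,1,1).

∂_2: C_2 → C_1 sends each 2-simplex [p,q,r] to [q,r] − [p,r] + [p,q]. For instance
  ∂cef = ef − cf + ce,
  ∂deg = eg − dg + de.
This gives a 24×16 integer matrix of rank 15; reducing to Smith normal form yields diagonal entries (1,1,1,1,1,1,1,1,1,1,1,1,1,1,1).

Now H_k = ker ∂_k / im ∂_{k+1}, so:

  H_0: rank C_0 − rank ∂_1 = 8 − 7 = 1, and the invariant factors of ∂_1 are all 1, so H_0 ≅ Z.
  H_1: rank ker ∂_1 − rank ∂_2 = (24 − 7) − 15 = 2, and the invariant factors of ∂_2 are all 1, so H_1 ≅ Z^2.
  H_2: rank ker ∂_2 − rank ∂_3 = (16 − 15) − 0 = 1, and there is no ∂_3, so H_2 ≅ Z.

As a check, the Euler characteristic is 8 − 24 + 16 = 0, which agrees with 1 − 2 + 1 = 0.

H_0 = Z,  H_1 = Z^2,  H_2 = Z.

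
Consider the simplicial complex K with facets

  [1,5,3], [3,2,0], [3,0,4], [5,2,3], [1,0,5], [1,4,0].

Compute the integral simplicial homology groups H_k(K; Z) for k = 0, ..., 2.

K has 6 vertices, 12 edges, 6 triangles.
rank ∂_0 = 0, rank ∂_1 = 5 ⇒ b_0 = 6 − 0 − 5 = 1; all invariant factors of ∂_1 are 1 so no torsion. So H_0 = Z.
rank ∂_1 = 5, rank ∂_2 = 6 ⇒ b_1 = 12 − 5 − 6 = 1; all invariant factors of ∂_2 are 1 so no torsion. So H_1 = Z.
rank ∂_2 = 6, rank ∂_3 = 0 ⇒ b_2 = 6 − 6 − 0 = 0. So H_2 = 0.

H_0 ≅ Z,  H_1 ≅ Z,  H_2 = 0.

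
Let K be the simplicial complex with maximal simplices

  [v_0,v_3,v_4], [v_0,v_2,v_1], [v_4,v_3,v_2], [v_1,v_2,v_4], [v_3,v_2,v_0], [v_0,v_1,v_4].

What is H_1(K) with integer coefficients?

H_1 = 0.

K has 5 vertices, 9 edges, 6 triangles.
rank ∂_1 = 4, rank ∂_2 = 5 ⇒ b_1 = 9 − 4 − 5 = 0; all invariant factors of ∂_2 are 1 so no torsion. So H_1 = 0.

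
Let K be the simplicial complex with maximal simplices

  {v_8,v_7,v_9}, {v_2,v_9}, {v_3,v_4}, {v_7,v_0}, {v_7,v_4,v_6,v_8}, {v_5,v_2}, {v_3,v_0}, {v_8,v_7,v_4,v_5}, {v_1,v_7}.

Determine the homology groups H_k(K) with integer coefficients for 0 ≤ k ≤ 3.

Order the vertices as v_0 < v_1 < v_2 < v_3 < v_4 < v_5 < v_6 < v_7 < v_8 < v_9. Listing each simplex with vertices in this order, K has dimension 3 with simplices:

  0-simplices (10): [v_0], [v_1], [v_2], [v_3], [v_4], [v_5], [v_6], [v_7], [v_8], [v_9]
  1-simplices (17): (17 of them)
  2-simplices (8): [v_4,v_5,v_7], [v_4,v_5,v_8], [v_4,v_6,v_7], [v_4,v_6,v_8], [v_4,v_7,v_8], [v_5,v_7,v_8], [v_6,v_7,v_8], [v_7,v_8,v_9]
  3-simplices (2): [v_4,v_5,v_7,v_8], [v_4,v_6,v_7,v_8]

so the chain groups are C_0 ≅ Z^10, C_1 ≅ Z^17, C_2 ≅ Z^8, C_3 ≅ Z^2.

Boundary ∂_1: C_1 → C_0 maps an edge to its endpoints' difference, ∂[p,q] = q − p. For instance
  ∂[v_5,v_7] = [v_7] − [v_5].
The 10×17 boundary matrix has rank 9 and Smith normal form diag(1,1,1,1,1,1,1,1,1).

The boundary map ∂_2: C_2 → C_1 sends each 2-simplex [p,q,r] to [q,r] − [p,r] + [p,q]. For instance
  ∂[v_4,v_7,v_8] = [v_7,v_8] − [v_4,v_8] + [v_4,v_7],
  ∂[v_7,v_8,v_9] = [v_8,v_9] − [v_7,v_9] + [v_7,v_8].
As a 17×8 matrix over Z this has rank 6, with invariant factors (1,1,1,1,1,1).

∂_3: C_3 → C_2 sends each 3-simplex σ to the alternating sum Σ_i (−1)^i (σ with its i-th vertex removed). For instance
  ∂[v_4,v_5,v_7,v_8] = [v_5,v_7,v_8] − [v_4,v_7,v_8] + [v_4,v_5,v_8] − [v_4,v_5,v_7],
  ∂[v_4,v_6,v_7,v_8] = [v_6,v_7,v_8] − [v_4,v_7,v_8] + [v_4,v_6,v_8] − [v_4,v_6,v_7].
The 8×2 boundary matrix has rank 2 and Smith normal form diag(1,1).

From H_k ≅ ker(∂_k) / im(∂_{k+1}) we obtain:

  H_0: rank C_0 − rank ∂_1 = 10 − 9 = 1, and the invariant factors of ∂_1 are all 1, so H_0 = Z.
  H_1: rank ker ∂_1 − rank ∂_2 = (17 − 9) − 6 = 2, and the invariant factors of ∂_2 are all 1, so H_1 = Z^2.
  H_2: rank ker ∂_2 − rank ∂_3 = (8 − 6) − 2 = 0, and the invariant factors of ∂_3 are all 1, so H_2 = 0.
  H_3: rank ker ∂_3 − rank ∂_4 = (2 − 2) − 0 = 0, and there is no ∂_4, so H_3 = 0.

H_0 ≅ Z,  H_1 ≅ Z^2,  H_2 = 0,  H_3 = 0.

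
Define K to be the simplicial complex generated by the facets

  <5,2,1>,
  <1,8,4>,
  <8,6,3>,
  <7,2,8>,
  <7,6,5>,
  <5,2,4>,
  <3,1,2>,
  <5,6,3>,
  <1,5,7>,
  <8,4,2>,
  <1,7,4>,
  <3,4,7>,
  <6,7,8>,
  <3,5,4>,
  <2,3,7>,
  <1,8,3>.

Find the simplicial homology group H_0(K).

We work with the vertex ordering 1 < 2 < 3 < 4 < 5 < 6 < 7 < 8. The simplices of K, each written with vertices in increasing order, are:

  0-simplices (8): [1], [2], [3], [4], [5], [6], [7], [8]
  1-simplices (24): (24 of them)
  2-simplices (16): [1,2,3], [1,2,5], [1,3,8], [1,4,7], [1,4,8], [1,5,7], [2,3,7], [2,4,5], [2,4,8], [2,7,8], [3,4,5], [3,4,7], [3,5,6], [3,6,8], [5,6,7], [6,7,8]

so the chain groups are C_0 ≅ Z^8, C_1 ≅ Z^24, C_2 ≅ Z^16.

Boundary ∂_1: C_1 → C_0 sends each edge [p,q] (with p < q) to q − p. For instance
  ∂[2,5] = [5] − [2].
The resulting 8×24 matrix has rank 7, and its Smith normal form has invariant factors (1,1,1,1,1,1,1).

The boundary map ∂_2: C_2 → C_1 acts by ∂[p,q,r] = [q,r] − [p,r] + [p,q]. For instance
  ∂[1,2,5] = [2,5] − [1,5] + [1,2],
  ∂[2,7,8] = [7,8] − [2,8] + [2,7].
The 24×16 boundary matrix has rank 15 and Smith normal form diag(1,1,1,1,1,1,1,1,1,1,1,1,1,1,1).

Computing H_k = (kernel of ∂_k) / (image of ∂_{k+1}):

  H_0: rank C_0 − rank ∂_1 = 8 − 7 = 1, and the invariant factors of ∂_1 are all 1, so H_0 = Z.

(K is a triangulation of the torus T^2.)

H_0 ≅ Z.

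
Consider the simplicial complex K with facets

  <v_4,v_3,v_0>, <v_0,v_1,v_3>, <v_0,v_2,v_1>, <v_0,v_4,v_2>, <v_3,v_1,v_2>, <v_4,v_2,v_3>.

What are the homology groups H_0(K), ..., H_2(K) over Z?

We work with the vertex ordering v_0 < v_1 < v_2 < v_3 < v_4. The simplices of K, each written with vertices in increasing order, are:

  0-simplices (5): [v_0], [v_1], [v_2], [v_3], [v_4]
  1-simplices (9): [v_0,v_1], [v_0,v_2], [v_0,v_3], [v_0,v_4], [v_1,v_2], [v_1,v_3], [v_2,v_3], [v_2,v_4], [v_3,v_4]
  2-simplices (6): [v_0,v_1,v_2], [v_0,v_1,v_3], [v_0,v_2,v_4], [v_0,v_3,v_4], [v_1,v_2,v_3], [v_2,v_3,v_4]

so the chain groups are C_0 ≅ Z^5, C_1 ≅ Z^9, C_2 ≅ Z^6.

∂_1: C_1 → C_0 is given by ∂[p,q] = [q] − [p]. For instance
  ∂[v_0,v_2] = [v_2] − [v_0].
As a 5×9 matrix over Z this has rank 4, with invariant factors (1,1,1,1).

Boundary ∂_2: C_2 → C_1 maps a triangle to the signed sum of its edges. For instance
  ∂[v_0,v_2,v_4] = [v_2,v_4] − [v_0,v_4] + [v_0,v_2],
  ∂[v_0,v_1,v_3] = [v_1,v_3] − [v_0,v_3] + [v_0,v_1].
The 9×6 boundary matrix has rank 5 and Smith normal form diag(1,1,1,1,1).

Computing H_k = (kernel of ∂_k) / (image of ∂_{k+1}):

  H_0: rank C_0 − rank ∂_1 = 5 − 4 = 1, and the invariant factors of ∂_1 are all 1, so H_0 ≅ Z.
  H_1: rank ker ∂_1 − rank ∂_2 = (9 − 4) − 5 = 0, and the invariant factors of ∂_2 are all 1, so H_1 ≅ 0.
  H_2: rank ker ∂_2 − rank ∂_3 = (6 − 5) − 0 = 1, and there is no ∂_3, so H_2 ≅ Z.

As a check, the Euler characteristic is 5 − 9 + 6 = 2, which agrees with 1 − 0 + 1 = 2.
(K is a triangulation of the 2-sphere S^2.)

H_0 = Z,  H_1 = 0,  H_2 = Z.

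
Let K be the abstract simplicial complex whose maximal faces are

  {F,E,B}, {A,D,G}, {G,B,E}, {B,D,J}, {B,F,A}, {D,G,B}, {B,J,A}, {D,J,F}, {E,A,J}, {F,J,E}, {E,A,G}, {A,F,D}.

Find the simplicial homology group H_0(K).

H_0 ≅ Z.

Order the vertices as A < B < D < E < F < G < J. Listing each simplex with vertices in this order, K has dimension 2 with simplices:

  0-simplices (7): A, B, D, E, F, G, J
  1-simplices (18): AB, AD, AE, AF, AG, AJ, BD, BE, BF, BG, BJ, DF, DG, DJ, EF, EG, EJ, FJ
  2-simplices (12): ABF, ABJ, ADF, ADG, AEG, AEJ, BDG, BDJ, BEF, BEG, DFJ, EFJ

Hence C_0 ≅ Z^7, C_1 ≅ Z^18, C_2 ≅ Z^12.

The boundary map ∂_1: C_1 → C_0 sends each edge [p,q] (with p < q) to q − p. For instance
  ∂BJ = J − B.
The resulting 7×18 matrix has rank 6, and its Smith normal form has invariant factors (1,1,1,1,1,1).

Boundary ∂_2: C_2 → C_1 acts by ∂[p,q,r] = [q,r] − [p,r] + [p,q]. For instance
  ∂BDG = DG − BG + BD,
  ∂ADF = DF − AF + AD.
As a 18×12 matrix over Z this has rank 12, with invariant factors (1,1,1,1,1,1,1,1,1,1,1,2).

Computing H_k = (kernel of ∂_k) / (image of ∂_{k+1}):

  H_0: rank C_0 − rank ∂_1 = 7 − 6 = 1, and the invariant factors of ∂_1 are all 1, so H_0 = Z.

(K is a triangulation of the real projective plane RP^2.)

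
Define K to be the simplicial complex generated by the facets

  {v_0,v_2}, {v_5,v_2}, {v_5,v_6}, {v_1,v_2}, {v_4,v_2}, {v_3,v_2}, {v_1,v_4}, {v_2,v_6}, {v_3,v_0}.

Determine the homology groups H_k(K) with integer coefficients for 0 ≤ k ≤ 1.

H_0 = Z,  H_1 = Z^3.

Take the total order v_0 < v_1 < v_2 < v_3 < v_4 < v_5 < v_6 on the vertex set. Then K (dimension 1) consists of the simplices:

  0-simplices (7): [v_0], [v_1], [v_2], [v_3], [v_4], [v_5], [v_6]
  1-simplices (9): [v_0,v_2], [v_0,v_3], [v_1,v_2], [v_1,v_4], [v_2,v_3], [v_2,v_4], [v_2,v_5], [v_2,v_6], [v_5,v_6]

so the chain groups are C_0 ≅ Z^7, C_1 ≅ Z^9.

Boundary ∂_1: C_1 → C_0 maps an edge to its endpoints' difference, ∂[p,q] = q − p.
The resulting 7×9 matrix has rank 6, and its Smith normal form has invariant factors (1,1,1,1,1,1).

From H_k ≅ ker(∂_k) / im(∂_{k+1}) we obtain:

  H_0: rank C_0 − rank ∂_1 = 7 − 6 = 1, and the invariant factors of ∂_1 are all 1, so H_0 = Z.
  H_1: rank ker ∂_1 − rank ∂_2 = (9 − 6) − 0 = 3, and there is no ∂_2, so H_1 = Z^3.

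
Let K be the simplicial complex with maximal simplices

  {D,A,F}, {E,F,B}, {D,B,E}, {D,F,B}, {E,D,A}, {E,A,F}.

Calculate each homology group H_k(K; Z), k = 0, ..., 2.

H_0 ≅ Z,  H_1 = 0,  H_2 ≅ Z.

K has 5 vertices, 9 edges, 6 triangles.
rank ∂_0 = 0, rank ∂_1 = 4 ⇒ b_0 = 5 − 0 − 4 = 1; all invariant factors of ∂_1 are 1 so no torsion. So H_0 = Z.
rank ∂_1 = 4, rank ∂_2 = 5 ⇒ b_1 = 9 − 4 − 5 = 0; all invariant factors of ∂_2 are 1 so no torsion. So H_1 = 0.
rank ∂_2 = 5, rank ∂_3 = 0 ⇒ b_2 = 6 − 5 − 0 = 1. So H_2 = Z.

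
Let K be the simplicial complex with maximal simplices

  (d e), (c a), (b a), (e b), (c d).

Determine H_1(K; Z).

H_1 = Z.

Fix the vertex order a < b < c < d < e and write every simplex with vertices in increasing order. Then dim K = 1 and the simplices of K are:

  0-simplices (5): a, b, c, d, e
  1-simplices (5): ab, ac, be, cd, de

so the chain groups are C_0 ≅ Z^5, C_1 ≅ Z^5.

∂_1: C_1 → C_0 is given by ∂[p,q] = [q] − [p]. For instance
  ∂ab = b − a.
The 5×5 boundary matrix has rank 4 and Smith normal form diag(1,1,1,1).

Now H_k = ker ∂_k / im ∂_{k+1}, so:

  H_1: rank ker ∂_1 − rank ∂_2 = (5 − 4) − 0 = 1, and there is no ∂_2, so H_1 = Z.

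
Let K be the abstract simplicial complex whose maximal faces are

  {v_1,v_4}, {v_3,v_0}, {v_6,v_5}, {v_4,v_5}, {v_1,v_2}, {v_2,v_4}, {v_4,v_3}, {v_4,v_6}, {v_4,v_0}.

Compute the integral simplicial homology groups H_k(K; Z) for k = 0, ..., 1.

H_0 ≅ Z,  H_1 ≅ Z^3.

Fix the vertex order v_0 < v_1 < v_2 < v_3 < v_4 < v_5 < v_6 and write every simplex with vertices in increasing order. Then dim K = 1 and the simplices of K are:

  0-simplices (7): [v_0], [v_1], [v_2], [v_3], [v_4], [v_5], [v_6]
  1-simplices (9): [v_0,v_3], [v_0,v_4], [v_1,v_2], [v_1,v_4], [v_2,v_4], [v_3,v_4], [v_4,v_5], [v_4,v_6], [v_5,v_6]

giving chain groups C_0 ≅ Z^7, C_1 ≅ Z^9.

The boundary map ∂_1: C_1 → C_0 maps an edge to its endpoints' difference, ∂[p,q] = q − p. For instance
  ∂[v_0,v_4] = [v_4] − [v_0].
This gives a 7×9 integer matrix of rank 6; reducing to Smith normal form yields diagonal entries (1,1,1,1,1,1).

Computing H_k = (kernel of ∂_k) / (image of ∂_{k+1}):

  H_0: rank C_0 − rank ∂_1 = 7 − 6 = 1, and the invariant factors of ∂_1 are all 1, so H_0 = Z.
  H_1: rank ker ∂_1 − rank ∂_2 = (9 − 6) − 0 = 3, and there is no ∂_2, so H_1 = Z^3.

As a check, the Euler characteristic is 7 − 9 = -2, which agrees with 1 − 3 = -2.
(K is a triangulation of a wedge of 3 circles.)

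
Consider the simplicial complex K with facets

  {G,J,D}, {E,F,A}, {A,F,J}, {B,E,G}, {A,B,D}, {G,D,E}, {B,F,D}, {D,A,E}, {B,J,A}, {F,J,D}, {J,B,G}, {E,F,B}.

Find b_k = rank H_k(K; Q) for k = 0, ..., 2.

b_0 = 1, b_1 = 0, b_2 = 0.

Order the vertices as A < B < D < E < F < G < J. Listing each simplex with vertices in this order, K has dimension 2 with simplices:

  0-simplices (7): A, B, D, E, F, G, J
  1-simplices (18): AB, AD, AE, AF, AJ, BD, BE, BF, BG, BJ, DE, DF, DG, DJ, EF, EG, FJ, GJ
  2-simplices (12): ABD, ABJ, ADE, AEF, AFJ, BDF, BEF, BEG, BGJ, DEG, DFJ, DGJ

Hence C_0 ≅ Z^7, C_1 ≅ Z^18, C_2 ≅ Z^12.

The boundary map ∂_1: C_1 → C_0 is given by ∂[p,q] = [q] − [p]. For instance
  ∂BD = D − B.
As a 7×18 matrix over Z this has rank 6, with invariant factors (1,1,1,1,1,1).

The boundary map ∂_2: C_2 → C_1 sends each 2-simplex [p,q,r] to [q,r] − [p,r] + [p,q]. For instance
  ∂AFJ = FJ − AJ + AF,
  ∂AEF = EF − AF + AE.
The resulting 18×12 matrix has rank 12, and its Smith normal form has invariant factors (1,1,1,1,1,1,1,1,1,1,1,2).

Now H_k = ker ∂_k / im ∂_{k+1}, so:

  H_0: rank C_0 − rank ∂_1 = 7 − 6 = 1, and the invariant factors of ∂_1 are all 1, so H_0 = Z.
  H_1: rank ker ∂_1 − rank ∂_2 = (18 − 6) − 12 = 0, and ∂_2 has invariant factor 2 > 1, so H_1 = Z/2.
  H_2: rank ker ∂_2 − rank ∂_3 = (12 − 12) − 0 = 0, and there is no ∂_3, so H_2 = 0.

As a check, the Euler characteristic is 7 − 18 + 12 = 1, which agrees with 1 − 0 + 0 = 1.
(K is a triangulation of the real projective plane RP^2.)

Hence the Betti numbers are b_0 = 1, b_1 = 0, b_2 = 0.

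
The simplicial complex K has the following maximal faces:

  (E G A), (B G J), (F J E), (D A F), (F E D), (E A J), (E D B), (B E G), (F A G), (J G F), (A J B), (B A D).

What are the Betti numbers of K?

We work with the vertex ordering A < B < D < E < F < G < J. The simplices of K, each written with vertices in increasing order, are:

  0-simplices (7): A, B, D, E, F, G, J
  1-simplices (18): AB, AD, AE, AF, AG, AJ, BD, BE, BG, BJ, DE, DF, EF, EG, EJ, FG, FJ, GJ
  2-simplices (12): ABD, ABJ, ADF, AEG, AEJ, AFG, BDE, BEG, BGJ, DEF, EFJ, FGJ

so the chain groups are C_0 ≅ Z^7, C_1 ≅ Z^18, C_2 ≅ Z^12.

Boundary ∂_1: C_1 → C_0 is given by ∂[p,q] = [q] − [p].
As a 7×18 matrix over Z this has rank 6, with invariant factors (1,1,1,1,1,1).

Boundary ∂_2: C_2 → C_1 maps a triangle to the signed sum of its edges. For instance
  ∂ADF = DF − AF + AD,
  ∂BDE = DE − BE + BD.
As a 18×12 matrix over Z this has rank 12, with invariant factors (1,1,1,1,1,1,1,1,1,1,1,2).

From H_k ≅ ker(∂_k) / im(∂_{k+1}) we obtain:

  H_0: rank C_0 − rank ∂_1 = 7 − 6 = 1, and the invariant factors of ∂_1 are all 1, so H_0 ≅ Z.
  H_1: rank ker ∂_1 − rank ∂_2 = (18 − 6) − 12 = 0, and ∂_2 has invariant factor 2 > 1, so H_1 ≅ Z/2.
  H_2: rank ker ∂_2 − rank ∂_3 = (12 − 12) − 0 = 0, and there is no ∂_3, so H_2 ≅ 0.

Hence the Betti numbers are b_0 = 1, b_1 = 0, b_2 = 0.

b_0 = 1, b_1 = 0, b_2 = 0.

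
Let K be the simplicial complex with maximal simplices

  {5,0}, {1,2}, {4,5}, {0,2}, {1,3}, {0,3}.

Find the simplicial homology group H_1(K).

H_1 ≅ Z.

Take the total order 0 < 1 < 2 < 3 < 4 < 5 on the vertex set. Then K (dimension 1) consists of the simplices:

  0-simplices (6): [0], [1], [2], [3], [4], [5]
  1-simplices (6): [0,2], [0,3], [0,5], [1,2], [1,3], [4,5]

Hence C_0 ≅ Z^6, C_1 ≅ Z^6.

The boundary map ∂_1: C_1 → C_0 sends each edge [p,q] (with p < q) to q − p.
The 6×6 boundary matrix has rank 5 and Smith normal form diag(1,1,1,1,1).

Computing H_k = (kernel of ∂_k) / (image of ∂_{k+1}):

  H_1: rank ker ∂_1 − rank ∂_2 = (6 − 5) − 0 = 1, and there is no ∂_2, so H_1 ≅ Z.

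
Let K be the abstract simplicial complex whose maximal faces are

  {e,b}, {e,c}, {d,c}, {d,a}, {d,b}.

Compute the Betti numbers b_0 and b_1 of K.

b_0 = 1, b_1 = 1.

Take the total order a < b < c < d < e on the vertex set. Then K (dimension 1) consists of the simplices:

  0-simplices (5): a, b, c, d, e
  1-simplices (5): ad, bd, be, cd, ce

so the chain groups are C_0 ≅ Z^5, C_1 ≅ Z^5.

∂_1: C_1 → C_0 maps an edge to its endpoints' difference, ∂[p,q] = q − p. For instance
  ∂ad = d − a.
This gives a 5×5 integer matrix of rank 4; reducing to Smith normal form yields diagonal entries (1,1,1,1).

Computing H_k = (kernel of ∂_k) / (image of ∂_{k+1}):

  H_0: rank C_0 − rank ∂_1 = 5 − 4 = 1, and the invariant factors of ∂_1 are all 1, so H_0 ≅ Z.
  H_1: rank ker ∂_1 − rank ∂_2 = (5 − 4) − 0 = 1, and there is no ∂_2, so H_1 ≅ Z.

As a check, the Euler characteristic is 5 − 5 = 0, which agrees with 1 − 1 = 0.

Hence the Betti numbers are b_0 = 1, b_1 = 1.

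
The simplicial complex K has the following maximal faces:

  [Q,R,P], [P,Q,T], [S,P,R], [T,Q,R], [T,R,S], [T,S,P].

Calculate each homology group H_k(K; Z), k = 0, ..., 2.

Order the vertices as P < Q < R < S < T. Listing each simplex with vertices in this order, K has dimension 2 with simplices:

  0-simplices (5): P, Q, R, S, T
  1-simplices (9): PQ, PR, PS, PT, QR, QT, RS, RT, ST
  2-simplices (6): PQR, PQT, PRS, PST, QRT, RST

giving chain groups C_0 ≅ Z^5, C_1 ≅ Z^9, C_2 ≅ Z^6.

∂_1: C_1 → C_0 is given by ∂[p,q] = [q] − [p].
The resulting 5×9 matrix has rank 4, and its Smith normal form has invariant factors (1,1,1,1).

Boundary ∂_2: C_2 → C_1 maps a triangle to the signed sum of its edges. For instance
  ∂RST = ST − RT + RS,
  ∂PQT = QT − PT + PQ.
The 9×6 boundary matrix has rank 5 and Smith normal form diag(1,1,1,1,1).

From H_k ≅ ker(∂_k) / im(∂_{k+1}) we obtain:

  H_0: rank C_0 − rank ∂_1 = 5 − 4 = 1, and the invariant factors of ∂_1 are all 1, so H_0 = Z.
  H_1: rank ker ∂_1 − rank ∂_2 = (9 − 4) − 5 = 0, and the invariant factors of ∂_2 are all 1, so H_1 = 0.
  H_2: rank ker ∂_2 − rank ∂_3 = (6 − 5) − 0 = 1, and there is no ∂_3, so H_2 = Z.

(K is a triangulation of the 2-sphere S^2.)

H_0 ≅ Z,  H_1 = 0,  H_2 ≅ Z.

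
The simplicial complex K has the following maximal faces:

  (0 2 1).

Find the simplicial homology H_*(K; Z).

H_0 = Z,  H_1 = 0,  H_2 = 0.

Order the vertices as 0 < 1 < 2. Listing each simplex with vertices in this order, K has dimension 2 with simplices:

  0-simplices (3): [0], [1], [2]
  1-simplices (3): [0,1], [0,2], [1,2]
  2-simplices (1): [0,1,2]

giving chain groups C_0 ≅ Z^3, C_1 ≅ Z^3, C_2 ≅ Z^1.

∂_1: C_1 → C_0 maps an edge to its endpoints' difference, ∂[p,q] = q − p. For instance
  ∂[0,1] = [1] − [0].
This gives a 3×3 integer matrix of rank 2; reducing to Smith normal form yields diagonal entries (1,1).

∂_2: C_2 → C_1 acts by ∂[p,q,r] = [q,r] − [p,r] + [p,q]. For instance
  ∂[0,1,2] = [1,2] − [0,2] + [0,1].
This gives a 3×1 integer matrix of rank 1; reducing to Smith normal form yields diagonal entries (1).

Reading off H_k = ker ∂_k / im ∂_{k+1}:

  H_0: rank C_0 − rank ∂_1 = 3 − 2 = 1, and the invariant factors of ∂_1 are all 1, so H_0 ≅ Z.
  H_1: rank ker ∂_1 − rank ∂_2 = (3 − 2) − 1 = 0, and the invariant factors of ∂_2 are all 1, so H_1 ≅ 0.
  H_2: rank ker ∂_2 − rank ∂_3 = (1 − 1) − 0 = 0, and there is no ∂_3, so H_2 ≅ 0.

As a check, the Euler characteristic is 3 − 3 + 1 = 1, which agrees with 1 − 0 + 0 = 1.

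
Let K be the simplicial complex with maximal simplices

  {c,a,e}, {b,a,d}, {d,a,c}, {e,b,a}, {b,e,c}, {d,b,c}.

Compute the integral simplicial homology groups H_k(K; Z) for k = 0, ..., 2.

Order the vertices as a < b < c < d < e. Listing each simplex with vertices in this order, K has dimension 2 with simplices:

  0-simplices (5): a, b, c, d, e
  1-simplices (9): ab, ac, ad, ae, bc, bd, be, cd, ce
  2-simplices (6): abd, abe, acd, ace, bcd, bce

Hence C_0 ≅ Z^5, C_1 ≅ Z^9, C_2 ≅ Z^6.

∂_1: C_1 → C_0 sends each edge [p,q] (with p < q) to q − p.
As a 5×9 matrix over Z this has rank 4, with invariant factors (1,1,1,1).

∂_2: C_2 → C_1 maps a triangle to the signed sum of its edges. For instance
  ∂acd = cd − ad + ac,
  ∂bce = ce − be + bc.
As a 9×6 matrix over Z this has rank 5, with invariant factors (1,1,1,1,1).

Computing H_k = (kernel of ∂_k) / (image of ∂_{k+1}):

  H_0: rank C_0 − rank ∂_1 = 5 − 4 = 1, and the invariant factors of ∂_1 are all 1, so H_0 ≅ Z.
  H_1: rank ker ∂_1 − rank ∂_2 = (9 − 4) − 5 = 0, and the invariant factors of ∂_2 are all 1, so H_1 ≅ 0.
  H_2: rank ker ∂_2 − rank ∂_3 = (6 − 5) − 0 = 1, and there is no ∂_3, so H_2 ≅ Z.

As a check, the Euler characteristic is 5 − 9 + 6 = 2, which agrees with 1 − 0 + 1 = 2.

H_0 ≅ Z,  H_1 = 0,  H_2 ≅ Z.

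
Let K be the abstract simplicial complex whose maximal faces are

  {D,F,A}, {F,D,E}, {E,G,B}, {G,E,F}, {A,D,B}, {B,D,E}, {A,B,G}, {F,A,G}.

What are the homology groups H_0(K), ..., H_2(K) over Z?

We work with the vertex ordering A < B < D < E < F < G. The simplices of K, each written with vertices in increasing order, are:

  0-simplices (6): A, B, D, E, F, G
  1-simplices (12): AB, AD, AF, AG, BD, BE, BG, DE, DF, EF, EG, FG
  2-simplices (8): ABD, ABG, ADF, AFG, BDE, BEG, DEF, EFG

giving chain groups C_0 ≅ Z^6, C_1 ≅ Z^12, C_2 ≅ Z^8.

∂_1: C_1 → C_0 maps an edge to its endpoints' difference, ∂[p,q] = q − p.
This gives a 6×12 integer matrix of rank 5; reducing to Smith normal form yields diagonal entries (1,1,1,1,1).

The boundary map ∂_2: C_2 → C_1 acts by ∂[p,q,r] = [q,r] − [p,r] + [p,q]. For instance
  ∂ABG = BG − AG + AB,
  ∂ABD = BD − AD + AB.
As a 12×8 matrix over Z this has rank 7, with invariant factors (1,1,1,1,1,1,1).

Computing H_k = (kernel of ∂_k) / (image of ∂_{k+1}):

  H_0: rank C_0 − rank ∂_1 = 6 − 5 = 1, and the invariant factors of ∂_1 are all 1, so H_0 = Z.
  H_1: rank ker ∂_1 − rank ∂_2 = (12 − 5) − 7 = 0, and the invariant factors of ∂_2 are all 1, so H_1 = 0.
  H_2: rank ker ∂_2 − rank ∂_3 = (8 − 7) − 0 = 1, and there is no ∂_3, so H_2 = Z.

(K is a triangulation of the 2-sphere S^2.)

H_0 ≅ Z,  H_1 = 0,  H_2 ≅ Z.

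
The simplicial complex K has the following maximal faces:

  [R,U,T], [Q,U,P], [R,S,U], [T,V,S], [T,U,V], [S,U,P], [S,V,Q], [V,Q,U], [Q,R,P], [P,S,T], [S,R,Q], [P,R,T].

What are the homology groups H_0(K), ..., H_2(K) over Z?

H_0 ≅ Z,  H_1 ≅ Z/2,  H_2 = 0.

Fix the vertex order P < Q < R < S < T < U < V and write every simplex with vertices in increasing order. Then dim K = 2 and the simplices of K are:

  0-simplices (7): P, Q, R, S, T, U, V
  1-simplices (18): PQ, PR, PS, PT, PU, QR, QS, QU, QV, RS, RT, RU, ST, SU, SV, TU, TV, UV
  2-simplices (12): PQR, PQU, PRT, PST, PSU, QRS, QSV, QUV, RSU, RTU, STV, TUV

so the chain groups are C_0 ≅ Z^7, C_1 ≅ Z^18, C_2 ≅ Z^12.

The boundary map ∂_1: C_1 → C_0 sends each edge [p,q] (with p < q) to q − p.
The resulting 7×18 matrix has rank 6, and its Smith normal form has invariant factors (1,1,1,1,1,1).

∂_2: C_2 → C_1 maps a triangle to the signed sum of its edges. For instance
  ∂PQR = QR − PR + PQ,
  ∂QRS = RS − QS + QR.
The 18×12 boundary matrix has rank 12 and Smith normal form diag(1,1,1,1,1,1,1,1,1,1,1,2).

From H_k ≅ ker(∂_k) / im(∂_{k+1}) we obtain:

  H_0: rank C_0 − rank ∂_1 = 7 − 6 = 1, and the invariant factors of ∂_1 are all 1, so H_0 ≅ Z.
  H_1: rank ker ∂_1 − rank ∂_2 = (18 − 6) − 12 = 0, and ∂_2 has invariant factor 2 > 1, so H_1 ≅ Z/2.
  H_2: rank ker ∂_2 − rank ∂_3 = (12 − 12) − 0 = 0, and there is no ∂_3, so H_2 ≅ 0.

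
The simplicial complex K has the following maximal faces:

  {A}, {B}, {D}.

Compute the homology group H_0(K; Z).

K has 3 vertices.
rank ∂_0 = 0, rank ∂_1 = 0 ⇒ b_0 = 3 − 0 − 0 = 3. So H_0 = Z^3.

H_0 = Z^3.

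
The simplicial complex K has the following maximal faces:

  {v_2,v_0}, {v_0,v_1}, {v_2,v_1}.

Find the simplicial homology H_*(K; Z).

Order the vertices as v_0 < v_1 < v_2. Listing each simplex with vertices in this order, K has dimension 1 with simplices:

  0-simplices (3): [v_0], [v_1], [v_2]
  1-simplices (3): [v_0,v_1], [v_0,v_2], [v_1,v_2]

Hence C_0 ≅ Z^3, C_1 ≅ Z^3.

Boundary ∂_1: C_1 → C_0 maps an edge to its endpoints' difference, ∂[p,q] = q − p.
The 3×3 boundary matrix has rank 2 and Smith normal form diag(1,1).

Now H_k = ker ∂_k / im ∂_{k+1}, so:

  H_0: rank C_0 − rank ∂_1 = 3 − 2 = 1, and the invariant factors of ∂_1 are all 1, so H_0 = Z.
  H_1: rank ker ∂_1 − rank ∂_2 = (3 − 2) − 0 = 1, and there is no ∂_2, so H_1 = Z.

H_0 ≅ Z,  H_1 ≅ Z.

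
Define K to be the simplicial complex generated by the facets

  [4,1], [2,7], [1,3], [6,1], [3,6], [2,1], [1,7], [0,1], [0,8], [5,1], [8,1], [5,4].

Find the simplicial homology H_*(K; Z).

H_0 ≅ Z,  H_1 ≅ Z^4.

Fix the vertex order 0 < 1 < 2 < 3 < 4 < 5 < 6 < 7 < 8 and write every simplex with vertices in increasing order. Then dim K = 1 and the simplices of K are:

  0-simplices (9): [0], [1], [2], [3], [4], [5], [6], [7], [8]
  1-simplices (12): [0,1], [0,8], [1,2], [1,3], [1,4], [1,5], [1,6], [1,7], [1,8], [2,7], [3,6], [4,5]

so the chain groups are C_0 ≅ Z^9, C_1 ≅ Z^12.

∂_1: C_1 → C_0 maps an edge to its endpoints' difference, ∂[p,q] = q − p. For instance
  ∂[2,7] = [7] − [2].
As a 9×12 matrix over Z this has rank 8, with invariant factors (1,1,1,1,1,1,1,1).

Computing H_k = (kernel of ∂_k) / (image of ∂_{k+1}):

  H_0: rank C_0 − rank ∂_1 = 9 − 8 = 1, and the invariant factors of ∂_1 are all 1, so H_0 ≅ Z.
  H_1: rank ker ∂_1 − rank ∂_2 = (12 − 8) − 0 = 4, and there is no ∂_2, so H_1 ≅ Z^4.

As a check, the Euler characteristic is 9 − 12 = -3, which agrees with 1 − 4 = -3.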